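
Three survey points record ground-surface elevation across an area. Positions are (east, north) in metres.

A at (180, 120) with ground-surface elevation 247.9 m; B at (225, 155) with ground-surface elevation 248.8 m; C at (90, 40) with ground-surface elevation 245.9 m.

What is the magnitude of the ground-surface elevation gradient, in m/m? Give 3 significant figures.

Taking A as reference: B−A = (45, 35, +0.9); C−A = (-90, -80, -2.0).
Solve a·Δx + b·Δy = Δz: det = 45·(-80) − (-90)·35 = -450.
∂z/∂x = [(+0.9)·(-80) − (-2.0)·35] / -450 = +0.004444
∂z/∂y = [45·(-2.0) − (-90)·(+0.9)] / -450 = +0.02000
|∇f| = √(0.004444² + 0.02000²) = 0.02049 m/m

0.0205 m/m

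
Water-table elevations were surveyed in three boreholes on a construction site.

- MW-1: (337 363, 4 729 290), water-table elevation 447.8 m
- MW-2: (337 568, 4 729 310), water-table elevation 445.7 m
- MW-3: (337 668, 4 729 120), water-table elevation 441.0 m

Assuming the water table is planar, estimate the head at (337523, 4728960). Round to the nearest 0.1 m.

Three-point gradient (reference MW-1): Δ to MW-2 = (205, 20, -2.1), Δ to MW-3 = (305, -170, -6.8).
∂h/∂x = -0.01204, ∂h/∂y = +0.01840 (det = -40950).
h(337523, 4728960) = 447.8 + (-0.01204)·(160) + (+0.01840)·(-330) = 447.8 -1.926 -6.072 = 439.802 m.

439.8 m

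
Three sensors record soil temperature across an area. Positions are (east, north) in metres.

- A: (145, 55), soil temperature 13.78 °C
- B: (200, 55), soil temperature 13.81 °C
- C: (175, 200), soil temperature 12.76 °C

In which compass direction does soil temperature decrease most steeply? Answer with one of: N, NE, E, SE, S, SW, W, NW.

Differences from A: to B (Δx, Δy, Δh) = (55, 0, +0.03); to C = (30, 145, -1.02).
Solve a·Δx + b·Δy = ΔT: det = 55·145 − 30·0 = 7975.
∂T/∂x = [(+0.03)·145 − (-1.02)·0] / 7975 = +0.0005455
∂T/∂y = [55·(-1.02) − 30·(+0.03)] / 7975 = -0.007147
Steepest decrease is along −∇f = (-0.0005455 E, +0.007147 N) → north.

N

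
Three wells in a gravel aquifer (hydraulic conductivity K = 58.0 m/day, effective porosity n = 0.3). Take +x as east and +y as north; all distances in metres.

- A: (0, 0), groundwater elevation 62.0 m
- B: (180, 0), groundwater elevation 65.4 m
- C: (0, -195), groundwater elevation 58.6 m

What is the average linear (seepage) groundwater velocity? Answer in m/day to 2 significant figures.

∂h/∂x = (65.4 − 62.0) / (180 − 0) = +0.01889
∂h/∂y = (58.6 − 62.0) / (-195 − 0) = +0.01744
|∇h| = √(0.01889² + 0.01744²) = 0.02571
Seepage velocity v = K·i/n = 58.0 × 0.02571 / 0.3 = 4.971 m/day.

5.0 m/day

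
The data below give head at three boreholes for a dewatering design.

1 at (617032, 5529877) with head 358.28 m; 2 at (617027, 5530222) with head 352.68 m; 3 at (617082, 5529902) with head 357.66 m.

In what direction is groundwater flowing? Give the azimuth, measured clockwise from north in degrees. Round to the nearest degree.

015°

With h = a·x + b·y + c and 1 as origin, the differences give:
  (-5)·a + 345·b = -5.60
  50·a + 25·b = -0.62
Eliminate b (×25 and ×345, subtract): -17375·a = 73.900 → a = ∂h/∂x = -0.004253
Back-substitute: b = ∂h/∂y = -0.01629.
Flow direction (−∇h) has components (+0.004253 E, +0.01629 N).
Azimuth = atan2(E, N) = atan2(+0.004253, +0.01629) = 14.6° ≈ 015°.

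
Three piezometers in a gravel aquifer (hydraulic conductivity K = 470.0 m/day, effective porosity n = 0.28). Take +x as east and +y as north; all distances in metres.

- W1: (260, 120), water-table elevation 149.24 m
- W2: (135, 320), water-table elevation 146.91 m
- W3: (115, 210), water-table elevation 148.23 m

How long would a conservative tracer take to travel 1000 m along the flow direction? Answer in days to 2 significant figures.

Three-point gradient (reference W1): Δ to W2 = (-125, 200, -2.33), Δ to W3 = (-145, 90, -1.01).
∂h/∂x = -0.0004338, ∂h/∂y = -0.01192 (det = 17750).
|∇h| = √(-0.0004338² + -0.01192²) = 0.01193
Seepage velocity v = K·i/n = 470.0 × 0.01193 / 0.28 = 20.03 m/day.
t = 1000 / 20.03 = 49.93 days.

50 days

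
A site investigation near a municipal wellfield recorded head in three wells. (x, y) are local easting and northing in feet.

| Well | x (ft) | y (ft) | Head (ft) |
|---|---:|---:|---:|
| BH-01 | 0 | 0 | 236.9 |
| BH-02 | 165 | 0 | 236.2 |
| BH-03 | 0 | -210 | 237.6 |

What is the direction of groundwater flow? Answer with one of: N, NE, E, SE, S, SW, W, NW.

∂h/∂x = (236.2 − 236.9) / (165 − 0) = -0.004242
∂h/∂y = (237.6 − 236.9) / (-210 − 0) = -0.003333
Flow = −∇h = (+0.004242 east, +0.003333 north), which points northeast.

NE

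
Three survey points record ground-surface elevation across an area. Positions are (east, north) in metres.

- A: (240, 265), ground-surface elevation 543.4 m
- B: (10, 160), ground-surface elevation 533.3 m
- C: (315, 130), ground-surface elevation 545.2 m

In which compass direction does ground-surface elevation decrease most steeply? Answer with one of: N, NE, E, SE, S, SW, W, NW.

W

With z = a·x + b·y + c and A as origin, the differences give:
  (-230)·a + (-105)·b = -10.1
  75·a + (-135)·b = +1.8
Eliminate b (×(-135) and ×(-105), subtract): 38925·a = 1552.50 → a = ∂z/∂x = +0.03988
Back-substitute: b = ∂z/∂y = +0.008825.
Steepest decrease is along −∇f = (-0.03988 E, -0.008825 N) → west.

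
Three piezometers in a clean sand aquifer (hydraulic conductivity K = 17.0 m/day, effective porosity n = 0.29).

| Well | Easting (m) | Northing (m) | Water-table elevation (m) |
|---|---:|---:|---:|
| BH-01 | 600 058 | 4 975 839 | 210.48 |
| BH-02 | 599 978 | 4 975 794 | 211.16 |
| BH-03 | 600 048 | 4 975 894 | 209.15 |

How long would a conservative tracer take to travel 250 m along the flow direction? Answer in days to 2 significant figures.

Taking BH-01 as reference: BH-02−BH-01 = (-80, -45, +0.68); BH-03−BH-01 = (-10, 55, -1.33).
Determinant of the coordinate differences = (-80)·55 − (-10)·(-45) = -4850.
∂h/∂x = [(+0.68)·55 − (-1.33)·(-45)] / -4850 = +0.004629
∂h/∂y = [(-80)·(-1.33) − (-10)·(+0.68)] / -4850 = -0.02334
|∇h| = √(0.004629² + -0.02334²) = 0.02379
Seepage velocity v = K·i/n = 17.0 × 0.02379 / 0.29 = 1.395 m/day.
t = 250 / 1.395 = 179.2 days.

180 days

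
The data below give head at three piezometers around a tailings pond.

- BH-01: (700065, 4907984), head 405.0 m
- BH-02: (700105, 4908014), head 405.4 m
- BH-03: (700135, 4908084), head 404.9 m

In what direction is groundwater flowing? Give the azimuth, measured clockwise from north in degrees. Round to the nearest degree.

307°

Taking BH-01 as reference: BH-02−BH-01 = (40, 30, +0.4); BH-03−BH-01 = (70, 100, -0.1).
Determinant of the coordinate differences = 40·100 − 70·30 = 1900.
∂h/∂x = [(+0.4)·100 − (-0.1)·30] / 1900 = +0.02263
∂h/∂y = [40·(-0.1) − 70·(+0.4)] / 1900 = -0.01684
Flow direction (−∇h) has components (-0.02263 E, +0.01684 N).
Azimuth = atan2(E, N) = atan2(-0.02263, +0.01684) = 306.7° ≈ 307°.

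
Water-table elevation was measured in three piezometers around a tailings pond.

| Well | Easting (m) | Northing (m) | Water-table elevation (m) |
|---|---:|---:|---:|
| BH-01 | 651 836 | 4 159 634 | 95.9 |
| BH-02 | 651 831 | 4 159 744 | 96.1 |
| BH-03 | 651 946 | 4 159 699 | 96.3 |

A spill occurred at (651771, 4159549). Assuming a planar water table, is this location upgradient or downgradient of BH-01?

Taking BH-01 as reference: BH-02−BH-01 = (-5, 110, +0.2); BH-03−BH-01 = (110, 65, +0.4).
Determinant of the coordinate differences = (-5)·65 − 110·110 = -12425.
∂h/∂x = [(+0.2)·65 − (+0.4)·110] / -12425 = +0.002495
∂h/∂y = [(-5)·(+0.4) − 110·(+0.2)] / -12425 = +0.001932
Head at (651771, 4159549) = 95.9 + (+0.002495)·(-65) + (+0.001932)·(-85) = 95.57 m.
That is lower than the 95.9 m at BH-01, so the point is downgradient.

downgradient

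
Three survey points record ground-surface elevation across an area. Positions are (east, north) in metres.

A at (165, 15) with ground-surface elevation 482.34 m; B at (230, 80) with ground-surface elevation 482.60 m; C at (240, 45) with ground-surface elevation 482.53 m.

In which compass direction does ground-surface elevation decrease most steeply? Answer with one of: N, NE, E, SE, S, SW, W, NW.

SW

With z = a·x + b·y + c and A as origin, the differences give:
  65·a + 65·b = +0.26
  75·a + 30·b = +0.19
Eliminate b (×30 and ×65, subtract): -2925·a = -4.550 → a = ∂z/∂x = +0.001556
Back-substitute: b = ∂z/∂y = +0.002444.
Steepest decrease is along −∇f = (-0.001556 E, -0.002444 N) → southwest.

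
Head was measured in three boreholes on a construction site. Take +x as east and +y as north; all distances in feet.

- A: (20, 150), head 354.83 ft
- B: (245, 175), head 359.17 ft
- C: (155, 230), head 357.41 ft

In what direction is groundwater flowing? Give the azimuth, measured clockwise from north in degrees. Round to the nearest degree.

271°

Three-point gradient (reference A): Δ to B = (225, 25, +4.34), Δ to C = (135, 80, +2.58).
∂h/∂x = +0.01933, ∂h/∂y = -0.0003692 (det = 14625).
Flow direction (−∇h) has components (-0.01933 E, +0.0003692 N).
Azimuth = atan2(E, N) = atan2(-0.01933, +0.0003692) = 271.1° ≈ 271°.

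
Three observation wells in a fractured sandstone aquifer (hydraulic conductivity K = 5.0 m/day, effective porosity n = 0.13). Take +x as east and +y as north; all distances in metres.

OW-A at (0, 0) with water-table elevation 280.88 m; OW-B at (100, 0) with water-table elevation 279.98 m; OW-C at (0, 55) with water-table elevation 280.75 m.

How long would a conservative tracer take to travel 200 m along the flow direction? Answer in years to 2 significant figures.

∂h/∂x = (279.98 − 280.88) / (100 − 0) = -0.009000
∂h/∂y = (280.75 − 280.88) / (55 − 0) = -0.002364
|∇h| = √(-0.009000² + -0.002364²) = 0.009305
Seepage velocity v = K·i/n = 5.0 × 0.009305 / 0.13 = 0.3579 m/day.
t = 200 / 0.3579 = 558.8 days = 1.53 years.

1.5 years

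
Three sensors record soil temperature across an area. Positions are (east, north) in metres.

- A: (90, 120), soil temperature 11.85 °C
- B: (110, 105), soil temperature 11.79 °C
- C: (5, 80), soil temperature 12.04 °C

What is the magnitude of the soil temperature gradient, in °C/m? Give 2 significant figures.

Taking A as reference: B−A = (20, -15, -0.06); C−A = (-85, -40, +0.19).
Solve a·Δx + b·Δy = ΔT: det = 20·(-40) − (-85)·(-15) = -2075.
∂T/∂x = [(-0.06)·(-40) − (+0.19)·(-15)] / -2075 = -0.002530
∂T/∂y = [20·(+0.19) − (-85)·(-0.06)] / -2075 = +0.0006265
|∇f| = √(-0.002530² + 0.0006265²) = 0.002606 °C/m

0.0026 °C/m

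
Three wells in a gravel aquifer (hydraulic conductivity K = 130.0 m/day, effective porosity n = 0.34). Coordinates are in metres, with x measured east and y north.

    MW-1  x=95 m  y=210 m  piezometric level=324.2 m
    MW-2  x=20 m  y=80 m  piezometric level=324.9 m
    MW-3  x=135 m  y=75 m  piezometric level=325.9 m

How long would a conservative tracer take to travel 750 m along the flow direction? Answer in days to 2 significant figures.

150 days

With h = a·x + b·y + c and MW-1 as origin, the differences give:
  (-75)·a + (-130)·b = +0.7
  40·a + (-135)·b = +1.7
Eliminate b (×(-135) and ×(-130), subtract): 15325·a = 126.50 → a = ∂h/∂x = +0.008254
Back-substitute: b = ∂h/∂y = -0.01015.
|∇h| = √(0.008254² + -0.01015²) = 0.01308
Seepage velocity v = K·i/n = 130.0 × 0.01308 / 0.34 = 5.001 m/day.
t = 750 / 5.001 = 150 days.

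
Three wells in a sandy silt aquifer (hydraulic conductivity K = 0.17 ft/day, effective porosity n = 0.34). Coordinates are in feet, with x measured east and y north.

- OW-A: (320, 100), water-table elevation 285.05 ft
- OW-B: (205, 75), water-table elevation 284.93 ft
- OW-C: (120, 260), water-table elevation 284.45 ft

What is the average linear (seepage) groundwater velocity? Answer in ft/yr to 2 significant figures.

0.44 ft/yr

With h = a·x + b·y + c and OW-A as origin, the differences give:
  (-115)·a + (-25)·b = -0.12
  (-200)·a + 160·b = -0.60
Eliminate b (×160 and ×(-25), subtract): -23400·a = -34.200 → a = ∂h/∂x = +0.001462
Back-substitute: b = ∂h/∂y = -0.001923.
|∇h| = √(0.001462² + -0.001923²) = 0.002416
Seepage velocity v = K·i/n = 0.17 × 0.002416 / 0.34 = 0.001208 ft/day = 0.4412 ft/yr.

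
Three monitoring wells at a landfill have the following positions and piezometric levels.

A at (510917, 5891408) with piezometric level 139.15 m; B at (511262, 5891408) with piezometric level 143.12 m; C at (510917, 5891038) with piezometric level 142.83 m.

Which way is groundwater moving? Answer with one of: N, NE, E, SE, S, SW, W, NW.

∂h/∂x = (143.12 − 139.15) / (511262 − 510917) = +0.01151
∂h/∂y = (142.83 − 139.15) / (5891038 − 5891408) = -0.009946
Flow = −∇h = (-0.01151 east, +0.009946 north), which points northwest.

NW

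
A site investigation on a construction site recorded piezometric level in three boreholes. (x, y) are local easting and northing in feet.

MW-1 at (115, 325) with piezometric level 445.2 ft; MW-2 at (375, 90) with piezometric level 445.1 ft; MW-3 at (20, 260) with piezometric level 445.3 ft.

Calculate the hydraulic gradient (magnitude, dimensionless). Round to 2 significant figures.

0.00087

Differences from MW-1: to MW-2 (Δx, Δy, Δh) = (260, -235, -0.1); to MW-3 = (-95, -65, +0.1).
Solve a·Δx + b·Δy = Δh: det = 260·(-65) − (-95)·(-235) = -39225.
∂h/∂x = [(-0.1)·(-65) − (+0.1)·(-235)] / -39225 = -0.0007648
∂h/∂y = [260·(+0.1) − (-95)·(-0.1)] / -39225 = -0.0004207
|∇h| = √(-0.0007648² + -0.0004207²) = 0.0008729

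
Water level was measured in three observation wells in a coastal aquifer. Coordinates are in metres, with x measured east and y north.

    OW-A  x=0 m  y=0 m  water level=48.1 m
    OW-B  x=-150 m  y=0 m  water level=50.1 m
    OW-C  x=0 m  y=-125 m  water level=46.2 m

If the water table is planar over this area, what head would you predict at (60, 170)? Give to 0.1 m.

∂h/∂x = (50.1 − 48.1) / (-150 − 0) = -0.01333
∂h/∂y = (46.2 − 48.1) / (-125 − 0) = +0.01520
h(60, 170) = 48.1 + (-0.01333)·(60) + (+0.01520)·(170) = 48.1 -0.800 +2.584 = 49.884 m.

49.9 m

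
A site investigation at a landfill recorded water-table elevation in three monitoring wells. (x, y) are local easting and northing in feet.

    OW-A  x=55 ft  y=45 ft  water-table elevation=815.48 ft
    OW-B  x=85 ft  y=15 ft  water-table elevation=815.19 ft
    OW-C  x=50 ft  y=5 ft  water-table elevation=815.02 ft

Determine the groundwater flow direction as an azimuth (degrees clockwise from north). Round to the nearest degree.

188°

Differences from OW-A: to OW-B (Δx, Δy, Δh) = (30, -30, -0.29); to OW-C = (-5, -40, -0.46).
Solve a·Δx + b·Δy = Δh: det = 30·(-40) − (-5)·(-30) = -1350.
∂h/∂x = [(-0.29)·(-40) − (-0.46)·(-30)] / -1350 = +0.001630
∂h/∂y = [30·(-0.46) − (-5)·(-0.29)] / -1350 = +0.01130
Flow direction (−∇h) has components (-0.001630 E, -0.01130 N).
Azimuth = atan2(E, N) = atan2(-0.001630, -0.01130) = 188.2° ≈ 188°.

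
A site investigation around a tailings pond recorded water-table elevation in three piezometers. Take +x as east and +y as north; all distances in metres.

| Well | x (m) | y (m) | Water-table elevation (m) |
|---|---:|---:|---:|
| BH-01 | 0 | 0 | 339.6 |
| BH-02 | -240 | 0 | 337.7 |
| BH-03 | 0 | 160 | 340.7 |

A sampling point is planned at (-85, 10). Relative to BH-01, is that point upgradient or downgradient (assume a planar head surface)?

downgradient

∂h/∂x = (337.7 − 339.6) / (-240 − 0) = +0.007917
∂h/∂y = (340.7 − 339.6) / (160 − 0) = +0.006875
Head at (-85, 10) = 339.6 + (+0.007917)·(-85) + (+0.006875)·(10) = 339.00 m.
That is lower than the 339.6 m at BH-01, so the point is downgradient.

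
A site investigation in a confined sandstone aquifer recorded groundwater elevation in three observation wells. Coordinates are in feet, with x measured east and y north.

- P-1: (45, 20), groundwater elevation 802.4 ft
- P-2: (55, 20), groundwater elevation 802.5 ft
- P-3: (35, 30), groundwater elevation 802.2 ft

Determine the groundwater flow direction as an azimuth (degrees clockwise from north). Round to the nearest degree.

315°

Taking P-1 as reference: P-2−P-1 = (10, 0, +0.1); P-3−P-1 = (-10, 10, -0.2).
Determinant of the coordinate differences = 10·10 − (-10)·0 = 100.
∂h/∂x = [(+0.1)·10 − (-0.2)·0] / 100 = +0.01000
∂h/∂y = [10·(-0.2) − (-10)·(+0.1)] / 100 = -0.010000
Flow direction (−∇h) has components (-0.01000 E, +0.010000 N).
Azimuth = atan2(E, N) = atan2(-0.01000, +0.010000) = 315.0° ≈ 315°.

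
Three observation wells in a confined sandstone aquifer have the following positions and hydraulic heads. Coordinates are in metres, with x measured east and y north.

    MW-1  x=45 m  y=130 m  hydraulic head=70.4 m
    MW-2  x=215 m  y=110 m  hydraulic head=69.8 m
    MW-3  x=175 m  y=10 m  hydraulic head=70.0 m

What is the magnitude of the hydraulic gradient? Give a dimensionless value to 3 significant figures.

0.00364

Taking MW-1 as reference: MW-2−MW-1 = (170, -20, -0.6); MW-3−MW-1 = (130, -120, -0.4).
Solve a·Δx + b·Δy = Δh: det = 170·(-120) − 130·(-20) = -17800.
∂h/∂x = [(-0.6)·(-120) − (-0.4)·(-20)] / -17800 = -0.003596
∂h/∂y = [170·(-0.4) − 130·(-0.6)] / -17800 = -0.0005618
|∇h| = √(-0.003596² + -0.0005618²) = 0.00364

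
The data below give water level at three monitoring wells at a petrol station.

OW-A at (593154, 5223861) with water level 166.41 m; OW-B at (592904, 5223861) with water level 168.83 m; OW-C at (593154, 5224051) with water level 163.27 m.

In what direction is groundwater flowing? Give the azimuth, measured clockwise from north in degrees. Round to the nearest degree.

∂h/∂x = (168.83 − 166.41) / (592904 − 593154) = -0.009680
∂h/∂y = (163.27 − 166.41) / (5224051 − 5223861) = -0.01653
Flow direction (−∇h) has components (+0.009680 E, +0.01653 N).
Azimuth = atan2(E, N) = atan2(+0.009680, +0.01653) = 30.4° ≈ 030°.

030°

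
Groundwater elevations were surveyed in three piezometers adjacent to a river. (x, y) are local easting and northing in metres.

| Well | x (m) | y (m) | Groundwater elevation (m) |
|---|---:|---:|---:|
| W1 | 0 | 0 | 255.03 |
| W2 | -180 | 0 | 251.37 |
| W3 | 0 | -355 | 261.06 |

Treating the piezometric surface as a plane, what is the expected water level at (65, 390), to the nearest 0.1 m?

∂h/∂x = (251.37 − 255.03) / (-180 − 0) = +0.02033
∂h/∂y = (261.06 − 255.03) / (-355 − 0) = -0.01699
h(65, 390) = 255.03 + (+0.02033)·(65) + (-0.01699)·(390) = 255.03 +1.322 -6.625 = 249.727 m.

249.7 m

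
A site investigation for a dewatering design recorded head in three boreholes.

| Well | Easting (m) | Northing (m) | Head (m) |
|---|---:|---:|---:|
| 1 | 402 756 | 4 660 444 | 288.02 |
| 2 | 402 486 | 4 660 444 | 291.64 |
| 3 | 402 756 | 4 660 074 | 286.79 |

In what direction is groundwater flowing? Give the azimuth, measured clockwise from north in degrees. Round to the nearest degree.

∂h/∂x = (291.64 − 288.02) / (402486 − 402756) = -0.01341
∂h/∂y = (286.79 − 288.02) / (4660074 − 4660444) = +0.003324
Flow direction (−∇h) has components (+0.01341 E, -0.003324 N).
Azimuth = atan2(E, N) = atan2(+0.01341, -0.003324) = 103.9° ≈ 104°.

104°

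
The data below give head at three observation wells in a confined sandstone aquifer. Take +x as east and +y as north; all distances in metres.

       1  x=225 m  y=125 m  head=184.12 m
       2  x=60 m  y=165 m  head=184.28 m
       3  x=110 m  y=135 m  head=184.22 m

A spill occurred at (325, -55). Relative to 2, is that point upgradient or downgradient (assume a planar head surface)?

Differences from 1: to 2 (Δx, Δy, Δh) = (-165, 40, +0.16); to 3 = (-115, 10, +0.10).
Determinant of the coordinate differences = (-165)·10 − (-115)·40 = 2950.
∂h/∂x = [(+0.16)·10 − (+0.10)·40] / 2950 = -0.0008136
∂h/∂y = [(-165)·(+0.10) − (-115)·(+0.16)] / 2950 = +0.0006441
Head at (325, -55) = 184.12 + (-0.0008136)·(100) + (+0.0006441)·(-180) = 183.92 m.
That is lower than the 184.28 m at 2, so the point is downgradient.

downgradient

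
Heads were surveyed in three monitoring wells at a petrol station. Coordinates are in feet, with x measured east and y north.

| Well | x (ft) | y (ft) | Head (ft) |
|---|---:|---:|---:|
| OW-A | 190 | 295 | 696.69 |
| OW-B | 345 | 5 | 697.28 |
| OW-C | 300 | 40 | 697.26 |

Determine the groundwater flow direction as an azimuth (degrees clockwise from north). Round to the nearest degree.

With h = a·x + b·y + c and OW-A as origin, the differences give:
  155·a + (-290)·b = +0.59
  110·a + (-255)·b = +0.57
Eliminate b (×(-255) and ×(-290), subtract): -7625·a = 14.850 → a = ∂h/∂x = -0.001948
Back-substitute: b = ∂h/∂y = -0.003075.
Flow direction (−∇h) has components (+0.001948 E, +0.003075 N).
Azimuth = atan2(E, N) = atan2(+0.001948, +0.003075) = 32.3° ≈ 032°.

032°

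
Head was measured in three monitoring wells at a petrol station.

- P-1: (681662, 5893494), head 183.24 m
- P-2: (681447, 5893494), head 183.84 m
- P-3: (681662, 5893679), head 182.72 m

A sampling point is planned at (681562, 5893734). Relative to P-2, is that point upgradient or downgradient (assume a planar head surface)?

∂h/∂x = (183.84 − 183.24) / (681447 − 681662) = -0.002791
∂h/∂y = (182.72 − 183.24) / (5893679 − 5893494) = -0.002811
Head at (681562, 5893734) = 183.24 + (-0.002791)·(-100) + (-0.002811)·(240) = 182.84 m.
That is lower than the 183.84 m at P-2, so the point is downgradient.

downgradient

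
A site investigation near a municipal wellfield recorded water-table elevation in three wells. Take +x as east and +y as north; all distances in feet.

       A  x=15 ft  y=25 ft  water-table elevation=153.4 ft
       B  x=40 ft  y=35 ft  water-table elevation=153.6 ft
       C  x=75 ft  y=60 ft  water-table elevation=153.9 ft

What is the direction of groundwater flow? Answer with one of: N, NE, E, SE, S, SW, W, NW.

W

Taking A as reference: B−A = (25, 10, +0.2); C−A = (60, 35, +0.5).
Solve a·Δx + b·Δy = Δh: det = 25·35 − 60·10 = 275.
∂h/∂x = [(+0.2)·35 − (+0.5)·10] / 275 = +0.007273
∂h/∂y = [25·(+0.5) − 60·(+0.2)] / 275 = +0.001818
Flow = −∇h = (-0.007273 east, -0.001818 north), which points west.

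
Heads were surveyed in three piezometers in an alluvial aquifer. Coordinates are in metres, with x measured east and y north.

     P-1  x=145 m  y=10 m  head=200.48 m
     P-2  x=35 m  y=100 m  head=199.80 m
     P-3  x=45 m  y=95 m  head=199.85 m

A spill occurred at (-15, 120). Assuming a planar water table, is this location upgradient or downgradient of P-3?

downgradient

Differences from P-1: to P-2 (Δx, Δy, Δh) = (-110, 90, -0.68); to P-3 = (-100, 85, -0.63).
Solve a·Δx + b·Δy = Δh: det = (-110)·85 − (-100)·90 = -350.
∂h/∂x = [(-0.68)·85 − (-0.63)·90] / -350 = +0.003143
∂h/∂y = [(-110)·(-0.63) − (-100)·(-0.68)] / -350 = -0.003714
Head at (-15, 120) = 200.48 + (+0.003143)·(-160) + (-0.003714)·(110) = 199.57 m.
That is lower than the 199.85 m at P-3, so the point is downgradient.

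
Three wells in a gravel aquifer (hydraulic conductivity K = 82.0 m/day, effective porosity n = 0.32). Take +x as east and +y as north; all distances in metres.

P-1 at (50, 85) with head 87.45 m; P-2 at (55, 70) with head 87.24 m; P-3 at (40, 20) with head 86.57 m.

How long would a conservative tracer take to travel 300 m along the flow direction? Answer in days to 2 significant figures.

With h = a·x + b·y + c and P-1 as origin, the differences give:
  5·a + (-15)·b = -0.21
  (-10)·a + (-65)·b = -0.88
Eliminate b (×(-65) and ×(-15), subtract): -475·a = 0.450 → a = ∂h/∂x = -0.0009474
Back-substitute: b = ∂h/∂y = +0.01368.
|∇h| = √(-0.0009474² + 0.01368²) = 0.01371
Seepage velocity v = K·i/n = 82.0 × 0.01371 / 0.32 = 3.513 m/day.
t = 300 / 3.513 = 85.4 days.

85 days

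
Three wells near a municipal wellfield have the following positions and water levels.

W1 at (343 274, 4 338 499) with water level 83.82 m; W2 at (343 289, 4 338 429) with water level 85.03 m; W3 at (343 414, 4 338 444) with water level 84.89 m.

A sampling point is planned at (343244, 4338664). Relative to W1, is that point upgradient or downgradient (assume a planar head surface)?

Differences from W1: to W2 (Δx, Δy, Δh) = (15, -70, +1.21); to W3 = (140, -55, +1.07).
Determinant of the coordinate differences = 15·(-55) − 140·(-70) = 8975.
∂h/∂x = [(+1.21)·(-55) − (+1.07)·(-70)] / 8975 = +0.0009304
∂h/∂y = [15·(+1.07) − 140·(+1.21)] / 8975 = -0.01709
Head at (343244, 4338664) = 83.82 + (+0.0009304)·(-30) + (-0.01709)·(165) = 80.97 m.
That is lower than the 83.82 m at W1, so the point is downgradient.

downgradient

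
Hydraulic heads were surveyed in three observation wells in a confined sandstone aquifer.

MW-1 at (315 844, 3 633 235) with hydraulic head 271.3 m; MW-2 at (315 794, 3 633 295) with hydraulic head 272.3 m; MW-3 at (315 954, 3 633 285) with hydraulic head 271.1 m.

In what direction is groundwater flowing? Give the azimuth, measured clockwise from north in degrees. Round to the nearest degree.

148°

With h = a·x + b·y + c and MW-1 as origin, the differences give:
  (-50)·a + 60·b = +1.0
  110·a + 50·b = -0.2
Eliminate b (×50 and ×60, subtract): -9100·a = 62.00 → a = ∂h/∂x = -0.006813
Back-substitute: b = ∂h/∂y = +0.01099.
Flow direction (−∇h) has components (+0.006813 E, -0.01099 N).
Azimuth = atan2(E, N) = atan2(+0.006813, -0.01099) = 148.2° ≈ 148°.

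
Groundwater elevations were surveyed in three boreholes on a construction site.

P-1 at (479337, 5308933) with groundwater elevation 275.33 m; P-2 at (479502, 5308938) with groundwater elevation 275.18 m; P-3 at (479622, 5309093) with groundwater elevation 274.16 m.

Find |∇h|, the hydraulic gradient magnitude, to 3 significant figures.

0.00606

Taking P-1 as reference: P-2−P-1 = (165, 5, -0.15); P-3−P-1 = (285, 160, -1.17).
Solve a·Δx + b·Δy = Δh: det = 165·160 − 285·5 = 24975.
∂h/∂x = [(-0.15)·160 − (-1.17)·5] / 24975 = -0.0007267
∂h/∂y = [165·(-1.17) − 285·(-0.15)] / 24975 = -0.006018
|∇h| = √(-0.0007267² + -0.006018²) = 0.006062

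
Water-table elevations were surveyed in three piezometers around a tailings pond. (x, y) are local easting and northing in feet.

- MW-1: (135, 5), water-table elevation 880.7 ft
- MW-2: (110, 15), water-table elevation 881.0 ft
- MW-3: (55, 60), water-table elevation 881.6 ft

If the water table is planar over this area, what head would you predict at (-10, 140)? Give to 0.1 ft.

882.2 ft

With h = a·x + b·y + c and MW-1 as origin, the differences give:
  (-25)·a + 10·b = +0.3
  (-80)·a + 55·b = +0.9
Eliminate b (×55 and ×10, subtract): -575·a = 7.50 → a = ∂h/∂x = -0.01304
Back-substitute: b = ∂h/∂y = -0.002609.
h(-10, 140) = 880.7 + (-0.01304)·(-145) + (-0.002609)·(135) = 880.7 +1.891 -0.352 = 882.239 ft.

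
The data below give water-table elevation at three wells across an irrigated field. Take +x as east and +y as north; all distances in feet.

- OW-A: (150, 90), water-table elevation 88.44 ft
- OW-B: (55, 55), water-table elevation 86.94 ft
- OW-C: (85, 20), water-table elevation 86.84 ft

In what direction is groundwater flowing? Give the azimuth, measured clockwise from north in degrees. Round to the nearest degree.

222°

With h = a·x + b·y + c and OW-A as origin, the differences give:
  (-95)·a + (-35)·b = -1.50
  (-65)·a + (-70)·b = -1.60
Eliminate b (×(-70) and ×(-35), subtract): 4375·a = 49.000 → a = ∂h/∂x = +0.01120
Back-substitute: b = ∂h/∂y = +0.01246.
Flow direction (−∇h) has components (-0.01120 E, -0.01246 N).
Azimuth = atan2(E, N) = atan2(-0.01120, -0.01246) = 222.0° ≈ 222°.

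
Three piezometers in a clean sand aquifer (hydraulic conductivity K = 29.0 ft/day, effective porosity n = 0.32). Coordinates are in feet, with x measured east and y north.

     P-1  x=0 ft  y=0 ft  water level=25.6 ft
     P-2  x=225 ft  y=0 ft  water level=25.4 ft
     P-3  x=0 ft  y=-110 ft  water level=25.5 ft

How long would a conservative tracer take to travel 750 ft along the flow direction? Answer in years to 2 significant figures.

∂h/∂x = (25.4 − 25.6) / (225 − 0) = -0.0008889
∂h/∂y = (25.5 − 25.6) / (-110 − 0) = +0.0009091
|∇h| = √(-0.0008889² + 0.0009091²) = 0.001271
Seepage velocity v = K·i/n = 29.0 × 0.001271 / 0.32 = 0.1152 ft/day.
t = 750 / 0.1152 = 6510 days = 17.8 years.

18 years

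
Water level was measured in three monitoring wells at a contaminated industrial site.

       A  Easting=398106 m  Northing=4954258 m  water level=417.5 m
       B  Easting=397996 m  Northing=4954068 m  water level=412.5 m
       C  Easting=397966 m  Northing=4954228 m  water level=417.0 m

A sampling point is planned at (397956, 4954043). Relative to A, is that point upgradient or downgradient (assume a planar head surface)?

downgradient

Three-point gradient (reference A): Δ to B = (-110, -190, -5.0), Δ to C = (-140, -30, -0.5).
∂h/∂x = -0.002361, ∂h/∂y = +0.02768 (det = -23300).
Head at (397956, 4954043) = 417.5 + (-0.002361)·(-150) + (+0.02768)·(-215) = 411.90 m.
That is lower than the 417.5 m at A, so the point is downgradient.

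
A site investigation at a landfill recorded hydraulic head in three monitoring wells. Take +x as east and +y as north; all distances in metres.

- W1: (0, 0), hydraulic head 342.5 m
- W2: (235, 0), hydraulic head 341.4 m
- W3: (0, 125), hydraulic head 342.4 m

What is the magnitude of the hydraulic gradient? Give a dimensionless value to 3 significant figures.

0.00475

∂h/∂x = (341.4 − 342.5) / (235 − 0) = -0.004681
∂h/∂y = (342.4 − 342.5) / (125 − 0) = -0.0008000
|∇h| = √(-0.004681² + -0.0008000²) = 0.004749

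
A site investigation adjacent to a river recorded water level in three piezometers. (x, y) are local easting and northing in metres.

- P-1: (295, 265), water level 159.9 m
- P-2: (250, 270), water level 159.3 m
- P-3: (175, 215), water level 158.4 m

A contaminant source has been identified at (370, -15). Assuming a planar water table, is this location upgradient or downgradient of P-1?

Three-point gradient (reference P-1): Δ to P-2 = (-45, 5, -0.6), Δ to P-3 = (-120, -50, -1.5).
∂h/∂x = +0.01316, ∂h/∂y = -0.001579 (det = 2850).
Head at (370, -15) = 159.9 + (+0.01316)·(75) + (-0.001579)·(-280) = 161.33 m.
That is higher than the 159.9 m at P-1, so the point is upgradient.

upgradient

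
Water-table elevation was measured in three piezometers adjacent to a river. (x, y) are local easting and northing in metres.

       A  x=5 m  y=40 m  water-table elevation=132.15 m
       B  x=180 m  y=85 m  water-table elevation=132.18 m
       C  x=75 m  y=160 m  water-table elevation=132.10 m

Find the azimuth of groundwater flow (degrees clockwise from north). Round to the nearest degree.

Three-point gradient (reference A): Δ to B = (175, 45, +0.03), Δ to C = (70, 120, -0.05).
∂h/∂x = +0.0003277, ∂h/∂y = -0.0006078 (det = 17850).
Flow direction (−∇h) has components (-0.0003277 E, +0.0006078 N).
Azimuth = atan2(E, N) = atan2(-0.0003277, +0.0006078) = 331.7° ≈ 332°.

332°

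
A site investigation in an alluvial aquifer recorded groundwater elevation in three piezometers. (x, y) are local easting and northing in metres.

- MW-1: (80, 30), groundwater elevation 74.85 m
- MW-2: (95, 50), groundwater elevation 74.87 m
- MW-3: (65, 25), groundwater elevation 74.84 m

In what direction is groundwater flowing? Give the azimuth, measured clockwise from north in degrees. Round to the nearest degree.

214°

With h = a·x + b·y + c and MW-1 as origin, the differences give:
  15·a + 20·b = +0.02
  (-15)·a + (-5)·b = -0.01
Eliminate b (×(-5) and ×20, subtract): 225·a = 0.100 → a = ∂h/∂x = +0.0004444
Back-substitute: b = ∂h/∂y = +0.0006667.
Flow direction (−∇h) has components (-0.0004444 E, -0.0006667 N).
Azimuth = atan2(E, N) = atan2(-0.0004444, -0.0006667) = 213.7° ≈ 214°.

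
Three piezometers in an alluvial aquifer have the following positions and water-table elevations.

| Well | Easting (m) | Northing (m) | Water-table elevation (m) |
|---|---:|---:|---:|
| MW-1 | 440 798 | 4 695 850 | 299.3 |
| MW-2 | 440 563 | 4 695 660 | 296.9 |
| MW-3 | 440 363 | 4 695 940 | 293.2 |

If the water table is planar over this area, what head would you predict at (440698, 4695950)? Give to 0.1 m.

Taking MW-1 as reference: MW-2−MW-1 = (-235, -190, -2.4); MW-3−MW-1 = (-435, 90, -6.1).
Determinant of the coordinate differences = (-235)·90 − (-435)·(-190) = -103800.
∂h/∂x = [(-2.4)·90 − (-6.1)·(-190)] / -103800 = +0.01325
∂h/∂y = [(-235)·(-6.1) − (-435)·(-2.4)] / -103800 = -0.003752
h(440698, 4695950) = 299.3 + (+0.01325)·(-100) + (-0.003752)·(100) = 299.3 -1.325 -0.375 = 297.600 m.

297.6 m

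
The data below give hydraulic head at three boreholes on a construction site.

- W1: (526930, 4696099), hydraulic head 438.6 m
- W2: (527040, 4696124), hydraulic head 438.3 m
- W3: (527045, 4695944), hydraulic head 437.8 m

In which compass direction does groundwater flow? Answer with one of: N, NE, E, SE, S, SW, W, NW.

SE

Three-point gradient (reference W1): Δ to W2 = (110, 25, -0.3), Δ to W3 = (115, -155, -0.8).
∂h/∂x = -0.003338, ∂h/∂y = +0.002685 (det = -19925).
Flow = −∇h = (+0.003338 east, -0.002685 north), which points southeast.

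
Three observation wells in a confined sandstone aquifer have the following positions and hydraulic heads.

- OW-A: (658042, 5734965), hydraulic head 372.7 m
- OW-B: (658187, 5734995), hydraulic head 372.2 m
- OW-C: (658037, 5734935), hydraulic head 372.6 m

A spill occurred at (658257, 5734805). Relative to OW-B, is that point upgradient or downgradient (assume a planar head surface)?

Three-point gradient (reference OW-A): Δ to OW-B = (145, 30, -0.5), Δ to OW-C = (-5, -30, -0.1).
∂h/∂x = -0.004286, ∂h/∂y = +0.004048 (det = -4200).
Head at (658257, 5734805) = 372.7 + (-0.004286)·(215) + (+0.004048)·(-160) = 371.13 m.
That is lower than the 372.2 m at OW-B, so the point is downgradient.

downgradient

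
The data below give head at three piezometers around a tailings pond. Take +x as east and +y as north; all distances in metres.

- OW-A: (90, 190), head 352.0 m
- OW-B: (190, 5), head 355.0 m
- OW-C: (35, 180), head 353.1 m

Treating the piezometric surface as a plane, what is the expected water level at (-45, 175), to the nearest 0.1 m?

354.5 m

Differences from OW-A: to OW-B (Δx, Δy, Δh) = (100, -185, +3.0); to OW-C = (-55, -10, +1.1).
Determinant of the coordinate differences = 100·(-10) − (-55)·(-185) = -11175.
∂h/∂x = [(+3.0)·(-10) − (+1.1)·(-185)] / -11175 = -0.01553
∂h/∂y = [100·(+1.1) − (-55)·(+3.0)] / -11175 = -0.02461
h(-45, 175) = 352.0 + (-0.01553)·(-135) + (-0.02461)·(-15) = 352.0 +2.096 +0.369 = 354.465 m.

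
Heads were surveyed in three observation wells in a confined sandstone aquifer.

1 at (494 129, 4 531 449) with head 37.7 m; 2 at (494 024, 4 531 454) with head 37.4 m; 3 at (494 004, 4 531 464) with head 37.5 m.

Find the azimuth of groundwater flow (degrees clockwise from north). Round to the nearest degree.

192°

With h = a·x + b·y + c and 1 as origin, the differences give:
  (-105)·a + 5·b = -0.3
  (-125)·a + 15·b = -0.2
Eliminate b (×15 and ×5, subtract): -950·a = -3.50 → a = ∂h/∂x = +0.003684
Back-substitute: b = ∂h/∂y = +0.01737.
Flow direction (−∇h) has components (-0.003684 E, -0.01737 N).
Azimuth = atan2(E, N) = atan2(-0.003684, -0.01737) = 192.0° ≈ 192°.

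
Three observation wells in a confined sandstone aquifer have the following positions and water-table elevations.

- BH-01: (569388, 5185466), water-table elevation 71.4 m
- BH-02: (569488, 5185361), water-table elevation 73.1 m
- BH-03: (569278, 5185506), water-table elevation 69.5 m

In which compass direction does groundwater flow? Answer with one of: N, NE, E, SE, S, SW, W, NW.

With h = a·x + b·y + c and BH-01 as origin, the differences give:
  100·a + (-105)·b = +1.7
  (-110)·a + 40·b = -1.9
Eliminate b (×40 and ×(-105), subtract): -7550·a = -131.50 → a = ∂h/∂x = +0.01742
Back-substitute: b = ∂h/∂y = +0.0003974.
Flow = −∇h = (-0.01742 east, -0.0003974 north), which points west.

W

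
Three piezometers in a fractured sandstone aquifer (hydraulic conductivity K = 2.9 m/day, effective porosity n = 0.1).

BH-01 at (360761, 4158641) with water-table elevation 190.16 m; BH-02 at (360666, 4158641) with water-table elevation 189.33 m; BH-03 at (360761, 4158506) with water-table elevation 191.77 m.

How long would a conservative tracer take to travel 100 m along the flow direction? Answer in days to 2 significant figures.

230 days

∂h/∂x = (189.33 − 190.16) / (360666 − 360761) = +0.008737
∂h/∂y = (191.77 − 190.16) / (4158506 − 4158641) = -0.01193
|∇h| = √(0.008737² + -0.01193²) = 0.01479
Seepage velocity v = K·i/n = 2.9 × 0.01479 / 0.1 = 0.4289 m/day.
t = 100 / 0.4289 = 233.2 days.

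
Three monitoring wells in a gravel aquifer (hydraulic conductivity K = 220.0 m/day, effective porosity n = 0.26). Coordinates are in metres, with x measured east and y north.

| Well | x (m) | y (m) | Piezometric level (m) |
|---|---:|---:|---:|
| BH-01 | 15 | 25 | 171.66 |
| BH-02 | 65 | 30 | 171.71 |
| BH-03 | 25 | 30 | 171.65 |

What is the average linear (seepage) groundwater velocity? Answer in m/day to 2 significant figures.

4.4 m/day

Differences from BH-01: to BH-02 (Δx, Δy, Δh) = (50, 5, +0.05); to BH-03 = (10, 5, -0.01).
Solve a·Δx + b·Δy = Δh: det = 50·5 − 10·5 = 200.
∂h/∂x = [(+0.05)·5 − (-0.01)·5] / 200 = +0.001500
∂h/∂y = [50·(-0.01) − 10·(+0.05)] / 200 = -0.005000
|∇h| = √(0.001500² + -0.005000²) = 0.00522
Seepage velocity v = K·i/n = 220.0 × 0.00522 / 0.26 = 4.417 m/day.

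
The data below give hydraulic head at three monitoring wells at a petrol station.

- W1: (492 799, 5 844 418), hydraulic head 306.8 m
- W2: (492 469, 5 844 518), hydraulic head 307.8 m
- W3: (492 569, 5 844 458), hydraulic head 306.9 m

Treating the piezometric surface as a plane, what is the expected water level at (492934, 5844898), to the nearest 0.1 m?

With h = a·x + b·y + c and W1 as origin, the differences give:
  (-330)·a + 100·b = +1.0
  (-230)·a + 40·b = +0.1
Eliminate b (×40 and ×100, subtract): 9800·a = 30.00 → a = ∂h/∂x = +0.003061
Back-substitute: b = ∂h/∂y = +0.02010.
h(492934, 5844898) = 306.8 + (+0.003061)·(135) + (+0.02010)·(480) = 306.8 +0.413 +9.649 = 316.862 m.

316.9 m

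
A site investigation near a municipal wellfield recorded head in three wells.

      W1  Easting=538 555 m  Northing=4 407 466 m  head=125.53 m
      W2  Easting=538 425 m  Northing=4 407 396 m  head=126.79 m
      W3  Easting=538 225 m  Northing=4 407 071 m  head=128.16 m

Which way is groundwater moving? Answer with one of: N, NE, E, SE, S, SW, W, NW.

Taking W1 as reference: W2−W1 = (-130, -70, +1.26); W3−W1 = (-330, -395, +2.63).
Determinant of the coordinate differences = (-130)·(-395) − (-330)·(-70) = 28250.
∂h/∂x = [(+1.26)·(-395) − (+2.63)·(-70)] / 28250 = -0.01110
∂h/∂y = [(-130)·(+2.63) − (-330)·(+1.26)] / 28250 = +0.002616
Flow = −∇h = (+0.01110 east, -0.002616 north), which points east.

E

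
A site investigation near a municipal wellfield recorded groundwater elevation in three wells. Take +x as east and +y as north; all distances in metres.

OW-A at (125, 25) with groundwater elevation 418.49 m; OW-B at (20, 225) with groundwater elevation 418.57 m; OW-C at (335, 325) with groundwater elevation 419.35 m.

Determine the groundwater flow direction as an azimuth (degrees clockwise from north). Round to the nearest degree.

Three-point gradient (reference OW-A): Δ to OW-B = (-105, 200, +0.08), Δ to OW-C = (210, 300, +0.86).
∂h/∂x = +0.002014, ∂h/∂y = +0.001457 (det = -73500).
Flow direction (−∇h) has components (-0.002014 E, -0.001457 N).
Azimuth = atan2(E, N) = atan2(-0.002014, -0.001457) = 234.1° ≈ 234°.

234°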